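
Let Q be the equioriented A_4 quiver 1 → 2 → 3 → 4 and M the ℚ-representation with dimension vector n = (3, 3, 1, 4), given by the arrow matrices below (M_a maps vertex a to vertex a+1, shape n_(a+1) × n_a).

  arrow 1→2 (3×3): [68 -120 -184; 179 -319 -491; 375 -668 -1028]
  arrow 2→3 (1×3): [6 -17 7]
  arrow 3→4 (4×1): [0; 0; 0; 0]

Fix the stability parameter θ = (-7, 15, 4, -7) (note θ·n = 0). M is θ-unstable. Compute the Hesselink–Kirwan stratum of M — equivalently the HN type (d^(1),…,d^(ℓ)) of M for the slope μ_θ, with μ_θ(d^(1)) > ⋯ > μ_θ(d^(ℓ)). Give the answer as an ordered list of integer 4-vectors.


Interval decomposition of M: I[1,1], I[1,2], I[1,3], I[2,2], I[4,4]^4.
HN type (ℓ=3): μ^(1)=15; μ^(2)=19/2; μ^(3)=-7

((0, 2, 0, 0); (0, 1, 1, 0); (3, 0, 0, 4))


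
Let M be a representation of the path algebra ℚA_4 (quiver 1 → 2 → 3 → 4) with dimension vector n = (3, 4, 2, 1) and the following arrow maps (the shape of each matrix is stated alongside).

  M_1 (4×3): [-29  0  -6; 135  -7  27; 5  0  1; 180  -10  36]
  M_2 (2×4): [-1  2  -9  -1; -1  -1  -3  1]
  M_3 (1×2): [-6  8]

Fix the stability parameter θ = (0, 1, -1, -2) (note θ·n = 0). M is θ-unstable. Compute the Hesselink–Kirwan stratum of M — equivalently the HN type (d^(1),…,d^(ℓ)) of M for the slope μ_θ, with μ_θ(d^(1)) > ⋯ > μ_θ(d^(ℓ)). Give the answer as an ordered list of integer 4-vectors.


Barcode: M ≅ I[1,2], I[1,3], I[1,4], I[2,2]. HN layers by μ_θ (3 steps, strictly decreasing):
  μ^(1)=1; μ^(2)=0; μ^(3)=-1/2

((0, 2, 0, 0); (2, 1, 1, 0); (1, 1, 1, 1))


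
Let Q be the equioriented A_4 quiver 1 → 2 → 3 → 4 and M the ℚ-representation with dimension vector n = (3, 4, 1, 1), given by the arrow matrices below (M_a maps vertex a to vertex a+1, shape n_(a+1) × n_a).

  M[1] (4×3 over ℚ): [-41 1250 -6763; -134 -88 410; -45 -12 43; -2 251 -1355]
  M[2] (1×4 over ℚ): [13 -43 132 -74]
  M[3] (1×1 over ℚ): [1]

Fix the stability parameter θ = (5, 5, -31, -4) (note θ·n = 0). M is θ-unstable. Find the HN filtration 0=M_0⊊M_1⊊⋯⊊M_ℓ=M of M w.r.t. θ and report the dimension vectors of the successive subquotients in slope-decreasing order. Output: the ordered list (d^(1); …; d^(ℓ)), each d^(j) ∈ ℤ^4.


Via rank(M_{q-1}∘⋯∘M_p): M ≅ I[1,1], I[1,2], I[1,4], I[2,2]^2.
μ_θ-semistable layers: μ^(1)=5; μ^(2)=-4; μ^(3)=-7

((2, 3, 0, 0); (0, 0, 0, 1); (1, 1, 1, 0))


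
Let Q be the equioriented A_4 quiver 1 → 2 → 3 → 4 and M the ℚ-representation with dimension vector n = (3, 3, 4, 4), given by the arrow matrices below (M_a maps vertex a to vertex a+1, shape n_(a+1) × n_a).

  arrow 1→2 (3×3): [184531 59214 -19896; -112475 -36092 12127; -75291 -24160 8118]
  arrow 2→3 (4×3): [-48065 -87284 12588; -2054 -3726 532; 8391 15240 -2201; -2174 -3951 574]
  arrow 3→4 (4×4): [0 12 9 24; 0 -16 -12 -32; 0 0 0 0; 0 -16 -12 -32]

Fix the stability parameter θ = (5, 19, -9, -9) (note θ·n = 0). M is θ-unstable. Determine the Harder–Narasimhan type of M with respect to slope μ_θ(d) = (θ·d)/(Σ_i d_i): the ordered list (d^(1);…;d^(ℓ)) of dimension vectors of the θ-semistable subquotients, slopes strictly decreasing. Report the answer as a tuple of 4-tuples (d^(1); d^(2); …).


Interval decomposition of M: I[1,3]^2, I[1,4], I[3,3], I[4,4]^3.
HN type (ℓ=3): μ^(1)=5; μ^(2)=3/2; μ^(3)=-9

((2, 2, 2, 0); (1, 1, 1, 1); (0, 0, 1, 3))


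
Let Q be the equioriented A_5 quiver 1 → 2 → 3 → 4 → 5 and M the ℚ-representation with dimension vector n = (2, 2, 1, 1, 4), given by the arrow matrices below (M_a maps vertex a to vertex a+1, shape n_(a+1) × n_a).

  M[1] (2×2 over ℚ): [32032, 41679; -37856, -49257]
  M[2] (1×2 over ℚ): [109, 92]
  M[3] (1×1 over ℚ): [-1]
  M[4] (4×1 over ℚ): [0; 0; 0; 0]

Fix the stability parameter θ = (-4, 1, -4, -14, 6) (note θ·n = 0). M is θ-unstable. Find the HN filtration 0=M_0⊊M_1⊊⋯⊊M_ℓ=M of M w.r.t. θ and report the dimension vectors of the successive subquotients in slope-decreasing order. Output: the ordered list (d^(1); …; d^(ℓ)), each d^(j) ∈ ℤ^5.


Via rank(M_{q-1}∘⋯∘M_p): M ≅ I[1,1], I[1,4], I[2,2], I[5,5]^4.
μ_θ-semistable layers: μ^(1)=6; μ^(2)=1; μ^(3)=-4; μ^(4)=-21/4

((0, 0, 0, 0, 4); (0, 1, 0, 0, 0); (1, 0, 0, 0, 0); (1, 1, 1, 1, 0))


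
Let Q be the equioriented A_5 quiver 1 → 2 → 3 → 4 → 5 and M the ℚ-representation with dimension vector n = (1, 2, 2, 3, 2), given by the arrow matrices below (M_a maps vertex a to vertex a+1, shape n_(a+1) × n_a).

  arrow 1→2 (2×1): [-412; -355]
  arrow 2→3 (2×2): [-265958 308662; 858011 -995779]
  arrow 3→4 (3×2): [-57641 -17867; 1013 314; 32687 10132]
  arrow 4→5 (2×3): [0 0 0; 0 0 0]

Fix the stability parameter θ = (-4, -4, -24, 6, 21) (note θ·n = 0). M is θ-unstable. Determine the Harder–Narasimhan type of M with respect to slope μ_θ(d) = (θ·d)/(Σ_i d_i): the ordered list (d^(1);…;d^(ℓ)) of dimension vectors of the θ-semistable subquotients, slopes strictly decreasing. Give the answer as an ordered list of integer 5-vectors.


Via rank(M_{q-1}∘⋯∘M_p): M ≅ I[1,4], I[2,2], I[3,4], I[4,4], I[5,5]^2.
μ_θ-semistable layers: μ^(1)=21; μ^(2)=6; μ^(3)=-4; μ^(4)=-32/3; μ^(5)=-24

((0, 0, 0, 0, 2); (0, 0, 0, 3, 0); (0, 1, 0, 0, 0); (1, 1, 1, 0, 0); (0, 0, 1, 0, 0))


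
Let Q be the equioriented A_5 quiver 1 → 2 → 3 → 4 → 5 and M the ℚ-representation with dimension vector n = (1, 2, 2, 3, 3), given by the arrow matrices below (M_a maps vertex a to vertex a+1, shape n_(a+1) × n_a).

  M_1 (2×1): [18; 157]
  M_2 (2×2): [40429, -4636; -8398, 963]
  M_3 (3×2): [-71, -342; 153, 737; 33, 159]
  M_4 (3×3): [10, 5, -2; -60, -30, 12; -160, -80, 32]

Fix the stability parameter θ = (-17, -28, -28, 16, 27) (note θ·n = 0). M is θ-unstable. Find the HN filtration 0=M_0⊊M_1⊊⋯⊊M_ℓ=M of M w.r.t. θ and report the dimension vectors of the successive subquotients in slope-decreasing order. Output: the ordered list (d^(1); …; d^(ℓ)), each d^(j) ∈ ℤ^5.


Via rank(M_{q-1}∘⋯∘M_p): M ≅ I[1,5], I[2,4], I[4,4], I[5,5]^2.
μ_θ-semistable layers: μ^(1)=27; μ^(2)=16; μ^(3)=-73/3; μ^(4)=-28

((0, 0, 0, 0, 3); (0, 0, 0, 3, 0); (1, 1, 1, 0, 0); (0, 1, 1, 0, 0))


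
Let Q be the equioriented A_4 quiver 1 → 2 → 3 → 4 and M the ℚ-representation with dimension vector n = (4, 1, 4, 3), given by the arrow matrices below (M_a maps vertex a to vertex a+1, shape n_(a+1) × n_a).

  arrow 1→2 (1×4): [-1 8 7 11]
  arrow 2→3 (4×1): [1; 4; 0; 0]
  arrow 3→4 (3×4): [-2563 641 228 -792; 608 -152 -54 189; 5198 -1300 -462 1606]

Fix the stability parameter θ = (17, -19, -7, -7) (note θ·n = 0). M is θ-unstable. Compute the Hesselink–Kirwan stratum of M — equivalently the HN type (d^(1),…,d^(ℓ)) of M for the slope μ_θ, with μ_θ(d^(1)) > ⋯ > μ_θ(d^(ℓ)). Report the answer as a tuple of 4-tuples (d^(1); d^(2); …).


Barcode: M ≅ I[1,1]^3, I[1,4], I[3,3], I[3,4]^2. HN layers by μ_θ (3 steps, strictly decreasing):
  μ^(1)=17; μ^(2)=-4; μ^(3)=-7

((3, 0, 0, 0); (1, 1, 1, 1); (0, 0, 3, 2))


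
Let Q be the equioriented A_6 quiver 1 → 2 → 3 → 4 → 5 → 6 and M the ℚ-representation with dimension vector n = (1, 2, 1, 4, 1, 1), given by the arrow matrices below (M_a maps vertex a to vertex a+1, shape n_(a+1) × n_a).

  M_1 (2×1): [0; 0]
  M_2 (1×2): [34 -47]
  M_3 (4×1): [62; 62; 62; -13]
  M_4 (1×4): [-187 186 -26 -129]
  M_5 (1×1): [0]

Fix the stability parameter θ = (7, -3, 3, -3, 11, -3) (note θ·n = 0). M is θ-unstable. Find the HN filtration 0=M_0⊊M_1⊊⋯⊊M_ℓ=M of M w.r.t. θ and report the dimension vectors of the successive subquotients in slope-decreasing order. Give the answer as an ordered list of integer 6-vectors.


Via rank(M_{q-1}∘⋯∘M_p): M ≅ I[1,1], I[2,2], I[2,5], I[4,4]^3, I[6,6].
μ_θ-semistable layers: μ^(1)=11; μ^(2)=7; μ^(3)=0; μ^(4)=-3

((0, 0, 0, 0, 1, 0); (1, 0, 0, 0, 0, 0); (0, 0, 1, 1, 0, 0); (0, 2, 0, 3, 0, 1))


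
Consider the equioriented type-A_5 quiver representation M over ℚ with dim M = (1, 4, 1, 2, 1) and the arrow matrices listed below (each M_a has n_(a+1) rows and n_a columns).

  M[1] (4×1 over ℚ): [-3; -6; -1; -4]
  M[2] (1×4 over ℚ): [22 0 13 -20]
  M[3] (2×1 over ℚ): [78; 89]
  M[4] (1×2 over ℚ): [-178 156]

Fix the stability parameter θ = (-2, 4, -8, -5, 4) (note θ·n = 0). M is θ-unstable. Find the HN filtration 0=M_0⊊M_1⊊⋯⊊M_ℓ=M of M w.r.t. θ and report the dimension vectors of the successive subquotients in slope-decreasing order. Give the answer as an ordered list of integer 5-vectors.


Via rank(M_{q-1}∘⋯∘M_p): M ≅ I[1,4], I[2,2]^3, I[4,5].
μ_θ-semistable layers: μ^(1)=4; μ^(2)=-11/4; μ^(3)=-5

((0, 3, 0, 0, 1); (1, 1, 1, 1, 0); (0, 0, 0, 1, 0))


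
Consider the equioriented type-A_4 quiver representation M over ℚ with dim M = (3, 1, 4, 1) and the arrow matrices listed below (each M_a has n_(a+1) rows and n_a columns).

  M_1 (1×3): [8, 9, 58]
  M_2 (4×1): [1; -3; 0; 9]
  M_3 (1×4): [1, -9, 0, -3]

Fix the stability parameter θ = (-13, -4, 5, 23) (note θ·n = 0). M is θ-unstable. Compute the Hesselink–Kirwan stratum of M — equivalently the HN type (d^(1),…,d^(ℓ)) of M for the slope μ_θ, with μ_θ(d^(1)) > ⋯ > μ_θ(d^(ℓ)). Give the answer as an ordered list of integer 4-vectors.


Via rank(M_{q-1}∘⋯∘M_p): M ≅ I[1,1]^2, I[1,4], I[3,3]^3.
μ_θ-semistable layers: μ^(1)=23; μ^(2)=5; μ^(3)=-4; μ^(4)=-13

((0, 0, 0, 1); (0, 0, 4, 0); (0, 1, 0, 0); (3, 0, 0, 0))


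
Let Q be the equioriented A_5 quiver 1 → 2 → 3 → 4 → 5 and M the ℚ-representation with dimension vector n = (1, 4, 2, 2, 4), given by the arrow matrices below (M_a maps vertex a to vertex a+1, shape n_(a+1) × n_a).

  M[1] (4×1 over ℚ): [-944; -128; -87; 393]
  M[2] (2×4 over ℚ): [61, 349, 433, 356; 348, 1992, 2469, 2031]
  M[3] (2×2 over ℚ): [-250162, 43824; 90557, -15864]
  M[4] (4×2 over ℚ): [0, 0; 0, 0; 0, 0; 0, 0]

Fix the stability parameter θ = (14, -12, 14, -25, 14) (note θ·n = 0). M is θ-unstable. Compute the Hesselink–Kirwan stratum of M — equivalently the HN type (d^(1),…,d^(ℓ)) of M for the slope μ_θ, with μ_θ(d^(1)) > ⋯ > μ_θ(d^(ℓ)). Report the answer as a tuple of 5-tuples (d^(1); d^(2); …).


Interval decomposition of M: I[1,4], I[2,2]^2, I[2,3], I[4,4], I[5,5]^4.
HN type (ℓ=4): μ^(1)=14; μ^(2)=-9/4; μ^(3)=-12; μ^(4)=-25

((0, 0, 1, 0, 4); (1, 1, 1, 1, 0); (0, 3, 0, 0, 0); (0, 0, 0, 1, 0))


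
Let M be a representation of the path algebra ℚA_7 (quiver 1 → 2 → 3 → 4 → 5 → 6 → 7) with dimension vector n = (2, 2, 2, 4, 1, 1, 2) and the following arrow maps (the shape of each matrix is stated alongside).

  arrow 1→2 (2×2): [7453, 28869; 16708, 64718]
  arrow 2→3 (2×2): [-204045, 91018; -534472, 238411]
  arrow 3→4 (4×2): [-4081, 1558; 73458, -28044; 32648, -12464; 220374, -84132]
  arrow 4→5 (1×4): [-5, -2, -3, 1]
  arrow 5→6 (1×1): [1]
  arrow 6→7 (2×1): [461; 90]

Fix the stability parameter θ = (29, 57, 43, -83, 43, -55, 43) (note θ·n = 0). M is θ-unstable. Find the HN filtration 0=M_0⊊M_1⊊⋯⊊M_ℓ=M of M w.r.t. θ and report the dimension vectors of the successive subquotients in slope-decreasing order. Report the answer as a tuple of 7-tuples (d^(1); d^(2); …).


Barcode: M ≅ I[1,3], I[1,7], I[4,4]^3, I[7,7]. HN layers by μ_θ (5 steps, strictly decreasing):
  μ^(1)=50; μ^(2)=43; μ^(3)=29; μ^(4)=17/3; μ^(5)=-83

((0, 1, 1, 0, 0, 0, 0); (0, 0, 0, 0, 0, 0, 2); (1, 0, 0, 0, 0, 0, 0); (1, 1, 1, 1, 1, 1, 0); (0, 0, 0, 3, 0, 0, 0))


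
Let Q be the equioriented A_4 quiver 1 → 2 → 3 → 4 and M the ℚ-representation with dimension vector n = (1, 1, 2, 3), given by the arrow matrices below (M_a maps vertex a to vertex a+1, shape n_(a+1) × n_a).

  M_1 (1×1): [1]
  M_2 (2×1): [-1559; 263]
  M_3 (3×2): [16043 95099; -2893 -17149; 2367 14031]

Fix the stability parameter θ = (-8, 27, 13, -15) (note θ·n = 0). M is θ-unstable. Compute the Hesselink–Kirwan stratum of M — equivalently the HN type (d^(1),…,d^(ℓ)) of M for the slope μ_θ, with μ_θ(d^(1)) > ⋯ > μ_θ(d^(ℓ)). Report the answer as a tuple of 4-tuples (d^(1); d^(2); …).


Interval decomposition of M: I[1,3], I[3,4], I[4,4]^2.
HN type (ℓ=4): μ^(1)=20; μ^(2)=-1; μ^(3)=-8; μ^(4)=-15

((0, 1, 1, 0); (0, 0, 1, 1); (1, 0, 0, 0); (0, 0, 0, 2))


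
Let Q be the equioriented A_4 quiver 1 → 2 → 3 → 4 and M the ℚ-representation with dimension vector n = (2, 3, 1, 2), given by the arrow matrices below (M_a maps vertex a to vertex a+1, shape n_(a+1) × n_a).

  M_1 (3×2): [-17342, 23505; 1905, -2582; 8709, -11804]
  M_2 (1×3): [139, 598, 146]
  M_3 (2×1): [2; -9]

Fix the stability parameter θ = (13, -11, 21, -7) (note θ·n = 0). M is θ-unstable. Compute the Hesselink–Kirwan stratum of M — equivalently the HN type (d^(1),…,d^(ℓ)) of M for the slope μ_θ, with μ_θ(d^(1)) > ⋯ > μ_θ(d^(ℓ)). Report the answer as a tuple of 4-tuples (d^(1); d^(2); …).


Interval decomposition of M: I[1,2], I[1,4], I[2,2], I[4,4].
HN type (ℓ=4): μ^(1)=7; μ^(2)=1; μ^(3)=-7; μ^(4)=-11

((0, 0, 1, 1); (2, 2, 0, 0); (0, 0, 0, 1); (0, 1, 0, 0))


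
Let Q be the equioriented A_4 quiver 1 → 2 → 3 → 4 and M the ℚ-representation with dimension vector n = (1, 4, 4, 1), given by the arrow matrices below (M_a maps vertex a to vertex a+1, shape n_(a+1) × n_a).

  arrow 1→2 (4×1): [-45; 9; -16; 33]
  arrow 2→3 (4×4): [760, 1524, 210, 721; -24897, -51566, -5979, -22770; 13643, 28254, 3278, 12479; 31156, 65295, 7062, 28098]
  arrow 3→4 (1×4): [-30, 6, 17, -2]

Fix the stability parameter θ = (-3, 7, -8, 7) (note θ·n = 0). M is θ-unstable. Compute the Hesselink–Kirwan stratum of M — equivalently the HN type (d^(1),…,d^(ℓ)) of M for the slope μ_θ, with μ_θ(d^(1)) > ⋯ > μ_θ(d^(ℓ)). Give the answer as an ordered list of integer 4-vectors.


Barcode: M ≅ I[1,4], I[2,3]^3. HN layers by μ_θ (3 steps, strictly decreasing):
  μ^(1)=7; μ^(2)=-1/2; μ^(3)=-3

((0, 0, 0, 1); (0, 4, 4, 0); (1, 0, 0, 0))


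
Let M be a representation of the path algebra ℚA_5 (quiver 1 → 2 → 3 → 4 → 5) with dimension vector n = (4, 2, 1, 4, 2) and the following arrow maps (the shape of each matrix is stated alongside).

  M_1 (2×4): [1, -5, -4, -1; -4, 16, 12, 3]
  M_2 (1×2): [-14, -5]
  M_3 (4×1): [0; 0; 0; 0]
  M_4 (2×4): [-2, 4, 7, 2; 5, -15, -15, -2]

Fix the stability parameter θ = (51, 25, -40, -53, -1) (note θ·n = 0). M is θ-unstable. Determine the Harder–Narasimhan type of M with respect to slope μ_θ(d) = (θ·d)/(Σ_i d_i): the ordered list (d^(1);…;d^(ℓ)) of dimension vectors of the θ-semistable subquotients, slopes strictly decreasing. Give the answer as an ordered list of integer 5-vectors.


Interval decomposition of M: I[1,1]^2, I[1,2], I[1,3], I[4,4]^2, I[4,5]^2.
HN type (ℓ=5): μ^(1)=51; μ^(2)=38; μ^(3)=12; μ^(4)=-1; μ^(5)=-53

((2, 0, 0, 0, 0); (1, 1, 0, 0, 0); (1, 1, 1, 0, 0); (0, 0, 0, 0, 2); (0, 0, 0, 4, 0))


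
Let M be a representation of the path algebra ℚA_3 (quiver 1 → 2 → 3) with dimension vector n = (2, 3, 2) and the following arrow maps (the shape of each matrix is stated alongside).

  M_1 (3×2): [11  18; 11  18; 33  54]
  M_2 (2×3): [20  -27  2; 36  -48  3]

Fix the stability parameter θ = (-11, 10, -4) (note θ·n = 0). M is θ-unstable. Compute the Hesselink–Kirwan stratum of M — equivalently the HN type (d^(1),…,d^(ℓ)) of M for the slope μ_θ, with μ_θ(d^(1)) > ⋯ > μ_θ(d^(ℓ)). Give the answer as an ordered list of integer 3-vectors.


Via rank(M_{q-1}∘⋯∘M_p): M ≅ I[1,1], I[1,3], I[2,2], I[2,3].
μ_θ-semistable layers: μ^(1)=10; μ^(2)=3; μ^(3)=-11

((0, 1, 0); (0, 2, 2); (2, 0, 0))


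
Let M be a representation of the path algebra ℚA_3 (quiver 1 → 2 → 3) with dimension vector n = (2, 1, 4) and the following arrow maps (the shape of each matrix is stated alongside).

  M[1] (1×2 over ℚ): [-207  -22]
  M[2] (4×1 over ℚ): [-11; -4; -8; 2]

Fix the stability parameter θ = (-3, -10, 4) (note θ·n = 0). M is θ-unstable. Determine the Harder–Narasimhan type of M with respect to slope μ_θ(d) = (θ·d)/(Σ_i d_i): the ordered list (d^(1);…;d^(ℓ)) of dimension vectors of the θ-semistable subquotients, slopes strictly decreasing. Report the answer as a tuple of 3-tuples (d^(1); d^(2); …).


Interval decomposition of M: I[1,1], I[1,3], I[3,3]^3.
HN type (ℓ=3): μ^(1)=4; μ^(2)=-3; μ^(3)=-13/2

((0, 0, 4); (1, 0, 0); (1, 1, 0))


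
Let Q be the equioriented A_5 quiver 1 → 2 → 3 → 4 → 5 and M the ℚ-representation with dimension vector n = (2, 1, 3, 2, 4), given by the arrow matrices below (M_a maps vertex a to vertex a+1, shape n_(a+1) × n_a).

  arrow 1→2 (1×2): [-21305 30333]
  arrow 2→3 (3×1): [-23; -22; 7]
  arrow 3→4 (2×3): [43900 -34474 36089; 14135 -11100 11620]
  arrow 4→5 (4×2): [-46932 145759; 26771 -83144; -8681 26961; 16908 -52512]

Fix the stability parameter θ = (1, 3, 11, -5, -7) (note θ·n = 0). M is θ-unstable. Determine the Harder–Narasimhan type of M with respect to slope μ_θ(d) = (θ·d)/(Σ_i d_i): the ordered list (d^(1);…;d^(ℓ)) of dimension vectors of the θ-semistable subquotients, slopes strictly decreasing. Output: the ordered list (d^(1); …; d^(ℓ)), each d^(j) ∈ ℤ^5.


Via rank(M_{q-1}∘⋯∘M_p): M ≅ I[1,1], I[1,5], I[3,3], I[3,5], I[5,5]^2.
μ_θ-semistable layers: μ^(1)=11; μ^(2)=1; μ^(3)=3/5; μ^(4)=-1/3; μ^(5)=-7

((0, 0, 1, 0, 0); (1, 0, 0, 0, 0); (1, 1, 1, 1, 1); (0, 0, 1, 1, 1); (0, 0, 0, 0, 2))


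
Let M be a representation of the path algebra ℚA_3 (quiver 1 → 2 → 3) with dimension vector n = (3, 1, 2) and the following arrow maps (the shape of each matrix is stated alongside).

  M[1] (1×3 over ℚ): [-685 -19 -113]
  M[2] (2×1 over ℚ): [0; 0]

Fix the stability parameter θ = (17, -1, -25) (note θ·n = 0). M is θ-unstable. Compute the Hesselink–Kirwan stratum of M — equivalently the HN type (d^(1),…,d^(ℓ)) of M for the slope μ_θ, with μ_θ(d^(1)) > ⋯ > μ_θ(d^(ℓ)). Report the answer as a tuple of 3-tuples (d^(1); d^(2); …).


Barcode: M ≅ I[1,1]^2, I[1,2], I[3,3]^2. HN layers by μ_θ (3 steps, strictly decreasing):
  μ^(1)=17; μ^(2)=8; μ^(3)=-25

((2, 0, 0); (1, 1, 0); (0, 0, 2))


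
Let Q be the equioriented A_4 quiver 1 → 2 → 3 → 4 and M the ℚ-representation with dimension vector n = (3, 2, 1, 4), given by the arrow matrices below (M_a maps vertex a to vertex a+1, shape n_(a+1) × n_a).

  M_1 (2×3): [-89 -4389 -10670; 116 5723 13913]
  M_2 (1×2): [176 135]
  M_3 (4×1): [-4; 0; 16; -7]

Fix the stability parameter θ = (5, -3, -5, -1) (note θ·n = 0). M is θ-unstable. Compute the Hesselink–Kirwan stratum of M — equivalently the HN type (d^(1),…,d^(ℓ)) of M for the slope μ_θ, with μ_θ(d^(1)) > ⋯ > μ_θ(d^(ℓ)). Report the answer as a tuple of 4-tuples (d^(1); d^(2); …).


Interval decomposition of M: I[1,1], I[1,2], I[1,4], I[4,4]^3.
HN type (ℓ=3): μ^(1)=5; μ^(2)=1; μ^(3)=-1

((1, 0, 0, 0); (1, 1, 0, 0); (1, 1, 1, 4))


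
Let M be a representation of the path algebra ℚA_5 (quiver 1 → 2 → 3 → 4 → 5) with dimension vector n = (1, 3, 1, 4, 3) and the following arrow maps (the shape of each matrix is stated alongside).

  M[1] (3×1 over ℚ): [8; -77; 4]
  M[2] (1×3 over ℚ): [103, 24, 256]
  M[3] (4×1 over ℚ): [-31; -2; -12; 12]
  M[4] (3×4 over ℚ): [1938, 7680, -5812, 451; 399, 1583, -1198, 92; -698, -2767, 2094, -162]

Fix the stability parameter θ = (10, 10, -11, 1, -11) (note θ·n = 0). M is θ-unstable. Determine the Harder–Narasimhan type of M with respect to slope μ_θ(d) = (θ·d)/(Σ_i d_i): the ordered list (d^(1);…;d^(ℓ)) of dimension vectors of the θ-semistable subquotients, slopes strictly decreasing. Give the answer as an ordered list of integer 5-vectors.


Barcode: M ≅ I[1,2], I[2,2], I[2,5], I[4,4], I[4,5]^2. HN layers by μ_θ (4 steps, strictly decreasing):
  μ^(1)=10; μ^(2)=1; μ^(3)=-11/4; μ^(4)=-5

((1, 2, 0, 0, 0); (0, 0, 0, 1, 0); (0, 1, 1, 1, 1); (0, 0, 0, 2, 2))


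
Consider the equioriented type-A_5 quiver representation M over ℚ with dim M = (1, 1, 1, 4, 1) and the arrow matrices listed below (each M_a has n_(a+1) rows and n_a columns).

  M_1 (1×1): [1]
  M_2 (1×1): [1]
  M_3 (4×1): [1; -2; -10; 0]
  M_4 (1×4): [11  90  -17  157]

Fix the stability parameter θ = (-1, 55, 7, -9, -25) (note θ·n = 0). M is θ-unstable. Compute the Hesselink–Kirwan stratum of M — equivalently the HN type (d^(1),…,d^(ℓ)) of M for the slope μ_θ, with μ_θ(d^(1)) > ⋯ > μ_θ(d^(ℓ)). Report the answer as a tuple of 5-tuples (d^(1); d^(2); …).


Via rank(M_{q-1}∘⋯∘M_p): M ≅ I[1,5], I[4,4]^3.
μ_θ-semistable layers: μ^(1)=7; μ^(2)=-1; μ^(3)=-9

((0, 1, 1, 1, 1); (1, 0, 0, 0, 0); (0, 0, 0, 3, 0))


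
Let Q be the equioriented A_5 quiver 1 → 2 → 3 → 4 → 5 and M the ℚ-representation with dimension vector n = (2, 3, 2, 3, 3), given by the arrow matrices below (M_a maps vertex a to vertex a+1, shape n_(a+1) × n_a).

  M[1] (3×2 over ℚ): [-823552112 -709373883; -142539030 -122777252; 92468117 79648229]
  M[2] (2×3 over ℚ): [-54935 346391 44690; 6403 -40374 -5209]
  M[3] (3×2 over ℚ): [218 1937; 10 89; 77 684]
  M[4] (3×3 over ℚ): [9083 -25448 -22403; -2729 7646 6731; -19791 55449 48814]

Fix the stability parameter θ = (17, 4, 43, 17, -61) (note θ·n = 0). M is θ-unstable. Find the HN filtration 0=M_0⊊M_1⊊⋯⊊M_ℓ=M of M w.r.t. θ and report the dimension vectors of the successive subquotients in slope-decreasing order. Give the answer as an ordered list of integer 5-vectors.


Interval decomposition of M: I[1,4], I[1,5], I[2,2], I[4,5], I[5,5].
HN type (ℓ=5): μ^(1)=30; μ^(2)=21/2; μ^(3)=4; μ^(4)=-22; μ^(5)=-61

((0, 0, 1, 1, 0); (1, 1, 0, 0, 0); (1, 2, 1, 1, 1); (0, 0, 0, 1, 1); (0, 0, 0, 0, 1))


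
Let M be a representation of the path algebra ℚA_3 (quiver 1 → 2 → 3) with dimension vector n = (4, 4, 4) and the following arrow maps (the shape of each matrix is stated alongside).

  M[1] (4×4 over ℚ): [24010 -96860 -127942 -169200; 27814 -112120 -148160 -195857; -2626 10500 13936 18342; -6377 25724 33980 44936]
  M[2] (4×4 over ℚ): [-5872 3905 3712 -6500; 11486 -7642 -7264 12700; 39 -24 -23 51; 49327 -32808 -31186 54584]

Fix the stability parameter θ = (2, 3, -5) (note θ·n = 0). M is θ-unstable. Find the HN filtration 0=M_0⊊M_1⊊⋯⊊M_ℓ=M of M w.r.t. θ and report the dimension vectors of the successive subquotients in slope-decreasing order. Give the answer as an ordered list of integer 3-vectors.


Via rank(M_{q-1}∘⋯∘M_p): M ≅ I[1,2], I[1,3]^3, I[3,3].
μ_θ-semistable layers: μ^(1)=3; μ^(2)=2; μ^(3)=0; μ^(4)=-5

((0, 1, 0); (1, 0, 0); (3, 3, 3); (0, 0, 1))


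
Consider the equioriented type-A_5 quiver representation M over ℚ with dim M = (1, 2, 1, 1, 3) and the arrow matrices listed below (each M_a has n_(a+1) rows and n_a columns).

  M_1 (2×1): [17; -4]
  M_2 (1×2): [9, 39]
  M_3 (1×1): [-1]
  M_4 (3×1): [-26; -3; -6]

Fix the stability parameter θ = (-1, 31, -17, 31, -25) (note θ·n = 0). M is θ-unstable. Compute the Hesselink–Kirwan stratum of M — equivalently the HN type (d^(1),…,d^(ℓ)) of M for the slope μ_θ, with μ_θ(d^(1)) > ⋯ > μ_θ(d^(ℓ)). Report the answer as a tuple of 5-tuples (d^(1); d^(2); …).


Barcode: M ≅ I[1,5], I[2,2], I[5,5]^2. HN layers by μ_θ (4 steps, strictly decreasing):
  μ^(1)=31; μ^(2)=5; μ^(3)=-1; μ^(4)=-25

((0, 1, 0, 0, 0); (0, 1, 1, 1, 1); (1, 0, 0, 0, 0); (0, 0, 0, 0, 2))


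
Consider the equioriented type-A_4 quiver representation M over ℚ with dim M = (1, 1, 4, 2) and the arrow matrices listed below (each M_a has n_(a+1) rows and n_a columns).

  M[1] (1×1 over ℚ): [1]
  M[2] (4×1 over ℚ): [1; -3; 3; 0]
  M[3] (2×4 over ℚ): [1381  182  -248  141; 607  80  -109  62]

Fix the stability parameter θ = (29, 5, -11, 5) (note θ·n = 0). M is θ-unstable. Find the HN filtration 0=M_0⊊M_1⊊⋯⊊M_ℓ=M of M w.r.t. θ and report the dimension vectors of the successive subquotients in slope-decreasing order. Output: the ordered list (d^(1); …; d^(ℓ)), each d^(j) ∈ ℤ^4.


Via rank(M_{q-1}∘⋯∘M_p): M ≅ I[1,4], I[3,3]^2, I[3,4].
μ_θ-semistable layers: μ^(1)=7; μ^(2)=5; μ^(3)=-11

((1, 1, 1, 1); (0, 0, 0, 1); (0, 0, 3, 0))


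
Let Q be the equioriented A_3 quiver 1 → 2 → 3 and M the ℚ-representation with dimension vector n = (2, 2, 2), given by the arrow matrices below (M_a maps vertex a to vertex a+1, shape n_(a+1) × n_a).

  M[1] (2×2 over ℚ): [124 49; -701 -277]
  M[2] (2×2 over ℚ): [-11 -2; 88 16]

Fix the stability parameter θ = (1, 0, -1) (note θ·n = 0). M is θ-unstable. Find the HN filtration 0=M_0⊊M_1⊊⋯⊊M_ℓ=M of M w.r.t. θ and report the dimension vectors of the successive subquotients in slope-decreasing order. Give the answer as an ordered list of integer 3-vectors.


Barcode: M ≅ I[1,2], I[1,3], I[3,3]. HN layers by μ_θ (3 steps, strictly decreasing):
  μ^(1)=1/2; μ^(2)=0; μ^(3)=-1

((1, 1, 0); (1, 1, 1); (0, 0, 1))


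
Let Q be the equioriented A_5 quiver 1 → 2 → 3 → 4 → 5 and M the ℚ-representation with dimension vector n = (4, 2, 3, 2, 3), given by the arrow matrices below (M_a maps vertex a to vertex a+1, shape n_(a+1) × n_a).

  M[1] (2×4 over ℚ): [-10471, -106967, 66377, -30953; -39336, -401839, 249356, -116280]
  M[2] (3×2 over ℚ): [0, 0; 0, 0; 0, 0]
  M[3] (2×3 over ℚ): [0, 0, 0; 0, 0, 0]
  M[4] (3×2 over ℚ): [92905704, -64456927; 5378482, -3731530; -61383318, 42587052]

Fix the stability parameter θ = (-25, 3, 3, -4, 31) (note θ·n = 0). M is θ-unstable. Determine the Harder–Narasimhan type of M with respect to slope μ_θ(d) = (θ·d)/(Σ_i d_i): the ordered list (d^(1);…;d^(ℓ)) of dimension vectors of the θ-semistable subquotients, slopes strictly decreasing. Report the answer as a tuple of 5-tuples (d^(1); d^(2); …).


Interval decomposition of M: I[1,1]^2, I[1,2]^2, I[3,3]^3, I[4,5]^2, I[5,5].
HN type (ℓ=4): μ^(1)=31; μ^(2)=3; μ^(3)=-4; μ^(4)=-25

((0, 0, 0, 0, 3); (0, 2, 3, 0, 0); (0, 0, 0, 2, 0); (4, 0, 0, 0, 0))


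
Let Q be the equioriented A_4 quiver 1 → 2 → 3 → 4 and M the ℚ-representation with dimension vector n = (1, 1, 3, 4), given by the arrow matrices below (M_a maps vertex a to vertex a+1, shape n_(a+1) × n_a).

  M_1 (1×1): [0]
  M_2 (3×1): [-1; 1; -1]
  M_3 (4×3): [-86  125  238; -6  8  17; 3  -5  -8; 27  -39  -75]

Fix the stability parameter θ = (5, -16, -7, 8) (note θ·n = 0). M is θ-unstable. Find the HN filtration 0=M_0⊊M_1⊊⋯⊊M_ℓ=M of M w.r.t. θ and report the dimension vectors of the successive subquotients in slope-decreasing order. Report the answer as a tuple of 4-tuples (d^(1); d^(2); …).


Via rank(M_{q-1}∘⋯∘M_p): M ≅ I[1,1], I[2,4], I[3,4]^2, I[4,4].
μ_θ-semistable layers: μ^(1)=8; μ^(2)=5; μ^(3)=-7; μ^(4)=-16

((0, 0, 0, 4); (1, 0, 0, 0); (0, 0, 3, 0); (0, 1, 0, 0))


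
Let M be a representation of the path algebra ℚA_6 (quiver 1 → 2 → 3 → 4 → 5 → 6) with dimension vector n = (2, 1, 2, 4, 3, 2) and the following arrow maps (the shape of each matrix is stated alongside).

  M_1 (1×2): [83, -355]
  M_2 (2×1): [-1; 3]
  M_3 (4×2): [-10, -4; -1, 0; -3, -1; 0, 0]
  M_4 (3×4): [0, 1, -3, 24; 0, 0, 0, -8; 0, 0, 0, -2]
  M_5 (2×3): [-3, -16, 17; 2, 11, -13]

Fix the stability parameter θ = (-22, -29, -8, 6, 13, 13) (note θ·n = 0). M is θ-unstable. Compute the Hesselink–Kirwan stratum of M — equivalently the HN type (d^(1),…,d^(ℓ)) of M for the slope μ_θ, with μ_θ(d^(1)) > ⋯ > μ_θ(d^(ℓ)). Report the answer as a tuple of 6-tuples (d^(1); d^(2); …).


Via rank(M_{q-1}∘⋯∘M_p): M ≅ I[1,1], I[1,6], I[3,4], I[4,4], I[4,6], I[5,5].
μ_θ-semistable layers: μ^(1)=13; μ^(2)=6; μ^(3)=-8; μ^(4)=-22; μ^(5)=-51/2

((0, 0, 0, 0, 3, 2); (0, 0, 0, 4, 0, 0); (0, 0, 2, 0, 0, 0); (1, 0, 0, 0, 0, 0); (1, 1, 0, 0, 0, 0))


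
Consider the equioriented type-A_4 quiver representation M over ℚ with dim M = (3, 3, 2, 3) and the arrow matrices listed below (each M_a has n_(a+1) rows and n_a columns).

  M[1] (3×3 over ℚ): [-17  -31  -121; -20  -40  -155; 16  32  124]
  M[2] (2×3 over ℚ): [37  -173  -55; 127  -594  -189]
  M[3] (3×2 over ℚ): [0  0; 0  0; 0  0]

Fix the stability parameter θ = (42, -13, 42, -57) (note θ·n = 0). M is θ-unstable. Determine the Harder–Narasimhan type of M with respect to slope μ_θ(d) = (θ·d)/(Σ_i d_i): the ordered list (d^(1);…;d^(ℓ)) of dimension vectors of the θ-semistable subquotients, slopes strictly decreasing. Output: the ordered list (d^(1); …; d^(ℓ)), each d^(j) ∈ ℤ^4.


Interval decomposition of M: I[1,1], I[1,3]^2, I[2,2], I[4,4]^3.
HN type (ℓ=4): μ^(1)=42; μ^(2)=29/2; μ^(3)=-13; μ^(4)=-57

((1, 0, 2, 0); (2, 2, 0, 0); (0, 1, 0, 0); (0, 0, 0, 3))


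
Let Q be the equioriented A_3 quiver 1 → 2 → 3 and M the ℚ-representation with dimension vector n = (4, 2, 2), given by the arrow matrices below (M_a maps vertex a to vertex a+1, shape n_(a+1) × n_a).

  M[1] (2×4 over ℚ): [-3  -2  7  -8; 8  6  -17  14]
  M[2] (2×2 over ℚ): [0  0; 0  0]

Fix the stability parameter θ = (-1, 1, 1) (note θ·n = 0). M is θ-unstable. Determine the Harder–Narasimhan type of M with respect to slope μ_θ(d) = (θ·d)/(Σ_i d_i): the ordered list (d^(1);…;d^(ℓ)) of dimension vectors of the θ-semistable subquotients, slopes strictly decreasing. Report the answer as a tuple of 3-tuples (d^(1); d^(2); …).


Via rank(M_{q-1}∘⋯∘M_p): M ≅ I[1,1]^2, I[1,2]^2, I[3,3]^2.
μ_θ-semistable layers: μ^(1)=1; μ^(2)=-1

((0, 2, 2); (4, 0, 0))


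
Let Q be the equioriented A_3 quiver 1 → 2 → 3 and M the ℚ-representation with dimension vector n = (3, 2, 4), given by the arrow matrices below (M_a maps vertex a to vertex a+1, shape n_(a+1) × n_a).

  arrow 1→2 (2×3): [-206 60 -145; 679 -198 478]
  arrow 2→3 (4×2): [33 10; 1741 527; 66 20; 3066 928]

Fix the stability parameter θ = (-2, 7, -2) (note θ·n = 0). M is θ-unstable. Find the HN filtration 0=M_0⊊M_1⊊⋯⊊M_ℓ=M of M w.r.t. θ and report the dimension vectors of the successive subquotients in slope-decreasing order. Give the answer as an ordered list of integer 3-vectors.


Interval decomposition of M: I[1,1], I[1,3]^2, I[3,3]^2.
HN type (ℓ=2): μ^(1)=5/2; μ^(2)=-2

((0, 2, 2); (3, 0, 2))


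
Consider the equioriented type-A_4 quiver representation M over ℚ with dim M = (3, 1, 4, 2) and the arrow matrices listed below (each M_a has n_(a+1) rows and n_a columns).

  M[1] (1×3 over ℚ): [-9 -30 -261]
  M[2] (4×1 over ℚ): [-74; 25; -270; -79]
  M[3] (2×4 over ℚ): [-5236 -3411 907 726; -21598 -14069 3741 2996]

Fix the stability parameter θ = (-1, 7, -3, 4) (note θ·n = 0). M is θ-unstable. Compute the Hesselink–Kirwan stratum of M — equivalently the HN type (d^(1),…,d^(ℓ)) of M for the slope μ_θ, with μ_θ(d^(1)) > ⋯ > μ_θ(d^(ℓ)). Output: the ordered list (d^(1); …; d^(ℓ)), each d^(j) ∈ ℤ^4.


Barcode: M ≅ I[1,1]^2, I[1,4], I[3,3]^2, I[3,4]. HN layers by μ_θ (4 steps, strictly decreasing):
  μ^(1)=4; μ^(2)=2; μ^(3)=-1; μ^(4)=-3

((0, 0, 0, 2); (0, 1, 1, 0); (3, 0, 0, 0); (0, 0, 3, 0))


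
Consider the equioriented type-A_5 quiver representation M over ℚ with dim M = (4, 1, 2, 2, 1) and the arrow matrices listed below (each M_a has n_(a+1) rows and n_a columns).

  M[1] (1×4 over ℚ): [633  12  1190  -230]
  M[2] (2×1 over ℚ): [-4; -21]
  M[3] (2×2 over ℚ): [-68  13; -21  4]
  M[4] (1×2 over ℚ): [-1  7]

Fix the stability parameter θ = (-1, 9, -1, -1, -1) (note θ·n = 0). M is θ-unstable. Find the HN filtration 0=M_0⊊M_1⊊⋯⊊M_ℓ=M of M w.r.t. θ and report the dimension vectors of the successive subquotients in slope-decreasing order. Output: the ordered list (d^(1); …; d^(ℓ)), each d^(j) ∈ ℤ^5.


Interval decomposition of M: I[1,1]^3, I[1,5], I[3,4].
HN type (ℓ=2): μ^(1)=3/2; μ^(2)=-1

((0, 1, 1, 1, 1); (4, 0, 1, 1, 0))


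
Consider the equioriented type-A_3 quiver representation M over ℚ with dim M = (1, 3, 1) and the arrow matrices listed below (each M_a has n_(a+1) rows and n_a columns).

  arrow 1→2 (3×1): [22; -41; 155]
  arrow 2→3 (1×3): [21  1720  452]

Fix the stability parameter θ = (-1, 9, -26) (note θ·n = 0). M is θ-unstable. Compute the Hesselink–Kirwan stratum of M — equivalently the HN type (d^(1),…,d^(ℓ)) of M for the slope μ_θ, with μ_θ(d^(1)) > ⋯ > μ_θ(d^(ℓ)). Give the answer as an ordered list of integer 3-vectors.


Interval decomposition of M: I[1,3], I[2,2]^2.
HN type (ℓ=2): μ^(1)=9; μ^(2)=-6

((0, 2, 0); (1, 1, 1))


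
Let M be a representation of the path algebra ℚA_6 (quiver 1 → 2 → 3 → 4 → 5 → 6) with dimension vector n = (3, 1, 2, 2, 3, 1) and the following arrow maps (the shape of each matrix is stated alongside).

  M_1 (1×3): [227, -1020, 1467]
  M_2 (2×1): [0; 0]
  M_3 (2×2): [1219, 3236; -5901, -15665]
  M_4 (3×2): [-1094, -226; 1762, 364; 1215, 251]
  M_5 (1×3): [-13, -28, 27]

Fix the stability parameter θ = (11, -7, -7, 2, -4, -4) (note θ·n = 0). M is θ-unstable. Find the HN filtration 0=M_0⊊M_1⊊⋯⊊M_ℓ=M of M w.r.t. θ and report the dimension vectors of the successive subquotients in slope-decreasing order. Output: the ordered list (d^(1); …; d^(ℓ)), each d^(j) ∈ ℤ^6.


Interval decomposition of M: I[1,1]^2, I[1,2], I[3,5], I[3,6], I[5,5].
HN type (ℓ=6): μ^(1)=11; μ^(2)=2; μ^(3)=-1; μ^(4)=-2; μ^(5)=-4; μ^(6)=-7

((2, 0, 0, 0, 0, 0); (1, 1, 0, 0, 0, 0); (0, 0, 0, 1, 1, 0); (0, 0, 0, 1, 1, 1); (0, 0, 0, 0, 1, 0); (0, 0, 2, 0, 0, 0))


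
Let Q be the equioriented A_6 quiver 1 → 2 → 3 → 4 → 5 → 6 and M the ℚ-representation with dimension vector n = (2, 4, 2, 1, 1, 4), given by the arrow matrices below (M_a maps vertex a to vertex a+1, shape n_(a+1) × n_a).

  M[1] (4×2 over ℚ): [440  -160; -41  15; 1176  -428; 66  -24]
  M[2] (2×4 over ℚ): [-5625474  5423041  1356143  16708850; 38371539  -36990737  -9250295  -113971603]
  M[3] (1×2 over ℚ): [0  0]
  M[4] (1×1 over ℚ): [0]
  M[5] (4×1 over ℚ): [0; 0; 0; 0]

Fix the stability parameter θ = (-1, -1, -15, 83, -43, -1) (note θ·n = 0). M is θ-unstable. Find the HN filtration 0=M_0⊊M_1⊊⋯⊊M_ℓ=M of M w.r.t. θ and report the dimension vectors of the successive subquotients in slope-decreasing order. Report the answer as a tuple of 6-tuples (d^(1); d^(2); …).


Via rank(M_{q-1}∘⋯∘M_p): M ≅ I[1,3]^2, I[2,2]^2, I[4,4], I[5,5], I[6,6]^4.
μ_θ-semistable layers: μ^(1)=83; μ^(2)=-1; μ^(3)=-17/3; μ^(4)=-43

((0, 0, 0, 1, 0, 0); (0, 2, 0, 0, 0, 4); (2, 2, 2, 0, 0, 0); (0, 0, 0, 0, 1, 0))


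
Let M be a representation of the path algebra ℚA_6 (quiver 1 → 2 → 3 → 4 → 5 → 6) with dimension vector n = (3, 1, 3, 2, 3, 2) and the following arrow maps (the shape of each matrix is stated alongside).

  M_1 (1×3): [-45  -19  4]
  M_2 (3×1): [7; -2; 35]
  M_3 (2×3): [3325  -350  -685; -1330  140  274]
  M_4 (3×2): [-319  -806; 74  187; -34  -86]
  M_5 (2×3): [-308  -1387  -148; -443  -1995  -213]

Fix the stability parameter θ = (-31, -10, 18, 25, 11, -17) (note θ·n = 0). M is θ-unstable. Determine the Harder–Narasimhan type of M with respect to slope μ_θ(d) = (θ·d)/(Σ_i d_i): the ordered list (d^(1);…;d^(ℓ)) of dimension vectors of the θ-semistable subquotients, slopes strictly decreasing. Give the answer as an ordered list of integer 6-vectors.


Barcode: M ≅ I[1,1]^2, I[1,3], I[3,3], I[3,6], I[4,6], I[5,5]. HN layers by μ_θ (6 steps, strictly decreasing):
  μ^(1)=18; μ^(2)=11; μ^(3)=37/4; μ^(4)=19/3; μ^(5)=-10; μ^(6)=-31

((0, 0, 2, 0, 0, 0); (0, 0, 0, 0, 1, 0); (0, 0, 1, 1, 1, 1); (0, 0, 0, 1, 1, 1); (0, 1, 0, 0, 0, 0); (3, 0, 0, 0, 0, 0))


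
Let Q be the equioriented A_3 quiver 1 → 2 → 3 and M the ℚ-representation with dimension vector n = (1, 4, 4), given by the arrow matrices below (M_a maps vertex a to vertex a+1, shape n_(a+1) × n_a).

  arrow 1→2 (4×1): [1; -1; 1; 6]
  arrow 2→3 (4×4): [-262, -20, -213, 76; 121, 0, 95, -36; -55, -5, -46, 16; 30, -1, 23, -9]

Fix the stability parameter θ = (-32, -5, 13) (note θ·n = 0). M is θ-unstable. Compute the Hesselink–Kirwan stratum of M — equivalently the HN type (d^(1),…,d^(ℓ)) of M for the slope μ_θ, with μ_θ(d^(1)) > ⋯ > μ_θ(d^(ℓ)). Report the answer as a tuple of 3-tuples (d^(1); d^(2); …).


Interval decomposition of M: I[1,3], I[2,3]^3.
HN type (ℓ=3): μ^(1)=13; μ^(2)=-5; μ^(3)=-32

((0, 0, 4); (0, 4, 0); (1, 0, 0))


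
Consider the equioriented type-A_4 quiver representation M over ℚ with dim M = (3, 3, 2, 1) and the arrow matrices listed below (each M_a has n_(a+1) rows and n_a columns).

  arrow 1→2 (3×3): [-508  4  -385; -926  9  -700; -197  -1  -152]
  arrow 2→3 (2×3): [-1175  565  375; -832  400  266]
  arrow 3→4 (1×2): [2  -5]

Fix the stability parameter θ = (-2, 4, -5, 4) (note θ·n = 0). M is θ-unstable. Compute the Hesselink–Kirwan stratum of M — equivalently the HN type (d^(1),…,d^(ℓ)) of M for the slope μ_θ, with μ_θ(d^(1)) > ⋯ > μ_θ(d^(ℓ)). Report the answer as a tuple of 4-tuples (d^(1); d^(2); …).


Via rank(M_{q-1}∘⋯∘M_p): M ≅ I[1,2], I[1,3], I[1,4].
μ_θ-semistable layers: μ^(1)=4; μ^(2)=-1/2; μ^(3)=-2

((0, 1, 0, 1); (0, 2, 2, 0); (3, 0, 0, 0))


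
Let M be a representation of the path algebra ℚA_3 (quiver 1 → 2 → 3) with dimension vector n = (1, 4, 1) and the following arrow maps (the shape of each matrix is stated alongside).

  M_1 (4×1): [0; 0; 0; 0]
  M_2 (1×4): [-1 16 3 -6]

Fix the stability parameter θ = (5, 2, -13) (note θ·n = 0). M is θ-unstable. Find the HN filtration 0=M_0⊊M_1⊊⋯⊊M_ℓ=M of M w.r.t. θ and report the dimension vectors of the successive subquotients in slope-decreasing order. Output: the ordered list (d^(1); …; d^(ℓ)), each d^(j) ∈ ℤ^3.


Via rank(M_{q-1}∘⋯∘M_p): M ≅ I[1,1], I[2,2]^3, I[2,3].
μ_θ-semistable layers: μ^(1)=5; μ^(2)=2; μ^(3)=-11/2

((1, 0, 0); (0, 3, 0); (0, 1, 1))


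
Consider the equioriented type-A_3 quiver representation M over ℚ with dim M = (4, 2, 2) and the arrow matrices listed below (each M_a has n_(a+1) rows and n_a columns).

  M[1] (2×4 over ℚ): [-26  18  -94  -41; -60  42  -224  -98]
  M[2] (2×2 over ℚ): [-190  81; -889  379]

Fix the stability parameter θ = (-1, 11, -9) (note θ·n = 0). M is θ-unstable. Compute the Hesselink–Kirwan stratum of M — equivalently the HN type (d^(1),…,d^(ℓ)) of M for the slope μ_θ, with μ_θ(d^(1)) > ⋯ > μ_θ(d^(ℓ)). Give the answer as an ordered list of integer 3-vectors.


Barcode: M ≅ I[1,1]^2, I[1,3]^2. HN layers by μ_θ (2 steps, strictly decreasing):
  μ^(1)=1; μ^(2)=-1

((0, 2, 2); (4, 0, 0))


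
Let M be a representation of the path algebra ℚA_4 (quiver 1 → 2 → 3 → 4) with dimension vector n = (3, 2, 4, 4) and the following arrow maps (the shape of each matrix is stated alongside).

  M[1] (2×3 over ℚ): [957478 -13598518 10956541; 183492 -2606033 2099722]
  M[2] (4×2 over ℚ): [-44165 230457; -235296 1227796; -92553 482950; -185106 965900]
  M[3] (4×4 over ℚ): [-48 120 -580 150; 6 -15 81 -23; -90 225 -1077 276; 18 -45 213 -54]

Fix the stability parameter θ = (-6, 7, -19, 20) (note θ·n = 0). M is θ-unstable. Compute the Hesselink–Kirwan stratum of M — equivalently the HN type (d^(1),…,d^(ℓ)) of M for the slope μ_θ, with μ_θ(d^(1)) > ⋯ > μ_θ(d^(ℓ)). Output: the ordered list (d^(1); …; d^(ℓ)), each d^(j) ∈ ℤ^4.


Interval decomposition of M: I[1,1], I[1,3], I[1,4], I[3,3], I[3,4], I[4,4]^2.
HN type (ℓ=3): μ^(1)=20; μ^(2)=-6; μ^(3)=-19

((0, 0, 0, 4); (3, 2, 2, 0); (0, 0, 2, 0))
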